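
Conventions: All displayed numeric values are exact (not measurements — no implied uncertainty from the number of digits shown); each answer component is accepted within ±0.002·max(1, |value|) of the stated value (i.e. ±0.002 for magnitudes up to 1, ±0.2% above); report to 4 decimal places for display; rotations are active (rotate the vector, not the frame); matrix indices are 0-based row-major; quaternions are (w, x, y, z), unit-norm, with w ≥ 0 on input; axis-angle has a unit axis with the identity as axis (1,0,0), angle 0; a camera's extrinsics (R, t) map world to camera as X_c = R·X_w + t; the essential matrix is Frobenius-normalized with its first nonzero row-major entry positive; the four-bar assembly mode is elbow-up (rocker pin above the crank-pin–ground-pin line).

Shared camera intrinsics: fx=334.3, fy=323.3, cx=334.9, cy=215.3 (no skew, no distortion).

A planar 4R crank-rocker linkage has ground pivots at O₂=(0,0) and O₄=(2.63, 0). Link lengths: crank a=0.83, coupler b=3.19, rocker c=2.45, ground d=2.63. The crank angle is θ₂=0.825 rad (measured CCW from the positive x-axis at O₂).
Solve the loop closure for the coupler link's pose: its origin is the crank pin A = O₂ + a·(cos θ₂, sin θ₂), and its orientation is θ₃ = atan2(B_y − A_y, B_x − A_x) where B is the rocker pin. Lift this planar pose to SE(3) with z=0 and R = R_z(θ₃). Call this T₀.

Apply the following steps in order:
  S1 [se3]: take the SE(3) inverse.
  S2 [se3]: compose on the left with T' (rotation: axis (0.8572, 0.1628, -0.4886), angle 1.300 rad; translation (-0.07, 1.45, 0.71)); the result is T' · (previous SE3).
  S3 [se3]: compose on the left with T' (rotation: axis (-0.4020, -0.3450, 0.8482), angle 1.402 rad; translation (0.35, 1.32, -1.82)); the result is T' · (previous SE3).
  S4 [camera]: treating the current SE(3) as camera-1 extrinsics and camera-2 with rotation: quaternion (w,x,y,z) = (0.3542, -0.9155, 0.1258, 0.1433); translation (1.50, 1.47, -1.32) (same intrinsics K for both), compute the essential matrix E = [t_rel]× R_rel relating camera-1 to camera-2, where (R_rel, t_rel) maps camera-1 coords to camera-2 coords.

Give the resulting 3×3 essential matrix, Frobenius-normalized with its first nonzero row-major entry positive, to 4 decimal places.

matrix = [0.2309 0.6014 0.1496; 0.2360 -0.1802 -0.4325; 0.3679 0.1410 -0.3635]

source (fourbar_fk): coupler pose = R=[0.8322 -0.5545 0.0000; 0.5545 0.8322 0.0000; 0.0000 0.0000 1.0000], t=(0.5632, 0.6097, 0.0000)
after S1 (invert_se3): R=[0.8322 0.5545 0.0000; -0.5545 0.8322 0.0000; 0.0000 0.0000 1.0000], t=(-0.8067, -0.1951, 0.0000)
after S2 (compose_se3): R=[0.3528 0.9236 -0.1499; -0.4658 0.0344 -0.8842; -0.8115 0.3818 0.4424], t=(-0.8318, 1.6914, 0.9343)
after S3 (compose_se3): R=[0.9486 0.0163 0.3160; 0.0873 0.9463 -0.3111; -0.3042 0.3227 0.8963], t=(-1.7033, 1.1228, -2.2328)
after S4 (essential): [0.2309 0.6014 0.1496; 0.2360 -0.1802 -0.4325; 0.3679 0.1410 -0.3635]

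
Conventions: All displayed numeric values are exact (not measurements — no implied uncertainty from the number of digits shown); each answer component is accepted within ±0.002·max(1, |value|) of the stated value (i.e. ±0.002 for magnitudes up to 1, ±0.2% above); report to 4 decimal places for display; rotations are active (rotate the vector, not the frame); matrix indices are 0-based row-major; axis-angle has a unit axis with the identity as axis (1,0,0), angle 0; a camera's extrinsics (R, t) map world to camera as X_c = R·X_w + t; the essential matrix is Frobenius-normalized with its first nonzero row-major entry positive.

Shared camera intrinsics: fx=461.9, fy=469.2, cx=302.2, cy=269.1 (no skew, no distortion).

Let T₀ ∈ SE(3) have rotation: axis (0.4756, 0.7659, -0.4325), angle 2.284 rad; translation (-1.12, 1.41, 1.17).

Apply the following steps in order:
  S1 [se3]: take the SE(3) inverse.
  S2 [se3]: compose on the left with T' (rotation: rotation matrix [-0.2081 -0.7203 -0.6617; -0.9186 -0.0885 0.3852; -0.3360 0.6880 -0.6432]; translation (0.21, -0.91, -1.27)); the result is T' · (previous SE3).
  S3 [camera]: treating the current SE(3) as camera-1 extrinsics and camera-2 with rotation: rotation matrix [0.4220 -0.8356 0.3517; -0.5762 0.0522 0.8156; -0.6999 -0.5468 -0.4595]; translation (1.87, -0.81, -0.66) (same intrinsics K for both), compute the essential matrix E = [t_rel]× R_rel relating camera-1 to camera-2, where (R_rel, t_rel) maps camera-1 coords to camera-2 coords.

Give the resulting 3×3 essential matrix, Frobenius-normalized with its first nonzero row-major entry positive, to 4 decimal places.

matrix = [0.5716 0.1994 -0.2234; 0.2024 -0.4831 0.4059; 0.3609 -0.1033 0.0597]

after S1 (invert_se3): R=[-0.2799 0.2755 -0.9197; 0.9298 0.3163 -0.1883; 0.2391 -0.9078 -0.3447], t=(0.3741, 0.8156, 1.9510)
after S2 (compose_se3): R=[-0.7696 0.3155 0.5551; 0.2669 -0.6307 0.7287; 0.5800 0.7090 0.4012], t=(-1.7463, -0.5743, -2.0895)
after S3 (essential): [0.5716 0.1994 -0.2234; 0.2024 -0.4831 0.4059; 0.3609 -0.1033 0.0597]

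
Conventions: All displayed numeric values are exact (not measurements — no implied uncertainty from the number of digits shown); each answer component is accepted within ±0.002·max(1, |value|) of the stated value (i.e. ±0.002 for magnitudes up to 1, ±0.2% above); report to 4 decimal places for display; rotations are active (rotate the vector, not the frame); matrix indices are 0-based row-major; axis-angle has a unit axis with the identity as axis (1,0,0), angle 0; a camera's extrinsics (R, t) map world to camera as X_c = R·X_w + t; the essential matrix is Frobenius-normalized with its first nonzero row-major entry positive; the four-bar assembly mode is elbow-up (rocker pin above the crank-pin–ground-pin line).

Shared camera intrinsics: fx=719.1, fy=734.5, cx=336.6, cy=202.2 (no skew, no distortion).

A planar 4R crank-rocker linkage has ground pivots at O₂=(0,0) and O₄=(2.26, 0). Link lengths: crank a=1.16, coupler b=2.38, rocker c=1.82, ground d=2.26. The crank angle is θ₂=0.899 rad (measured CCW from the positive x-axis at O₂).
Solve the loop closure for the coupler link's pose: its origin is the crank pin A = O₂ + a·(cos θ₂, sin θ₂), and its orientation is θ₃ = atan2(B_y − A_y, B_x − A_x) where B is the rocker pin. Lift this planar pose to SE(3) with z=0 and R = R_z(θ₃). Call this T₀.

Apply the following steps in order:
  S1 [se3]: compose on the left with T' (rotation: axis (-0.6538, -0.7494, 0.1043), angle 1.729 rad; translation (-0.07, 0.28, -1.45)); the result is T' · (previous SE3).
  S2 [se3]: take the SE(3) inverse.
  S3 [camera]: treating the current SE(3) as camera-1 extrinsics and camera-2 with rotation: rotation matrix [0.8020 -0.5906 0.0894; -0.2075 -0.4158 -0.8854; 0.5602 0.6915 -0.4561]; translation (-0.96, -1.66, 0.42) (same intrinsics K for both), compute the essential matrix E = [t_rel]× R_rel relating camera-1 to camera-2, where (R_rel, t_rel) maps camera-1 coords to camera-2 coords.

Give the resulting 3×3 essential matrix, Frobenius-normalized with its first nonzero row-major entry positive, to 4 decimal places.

matrix = [0.3197 -0.5320 -0.0376; 0.1795 0.2816 -0.5873; 0.2478 -0.2055 -0.2310]

source (fourbar_fk): coupler pose = R=[0.9469 -0.3216 0.0000; 0.3216 0.9469 0.0000; 0.0000 0.0000 1.0000], t=(0.7220, 0.9079, 0.0000)
after S1 (compose_se3): R=[0.4687 0.3310 -0.8190; 0.7930 0.2509 0.5552; 0.3892 -0.9097 -0.1449], t=(0.5950, 1.2111, -1.6410)
after S2 (invert_se3): R=[0.4687 0.7930 0.3892; 0.3310 0.2509 -0.9097; -0.8190 0.5552 -0.1449], t=(-0.6005, -1.9936, -0.4229)
after S3 (essential): [0.3197 -0.5320 -0.0376; 0.1795 0.2816 -0.5873; 0.2478 -0.2055 -0.2310]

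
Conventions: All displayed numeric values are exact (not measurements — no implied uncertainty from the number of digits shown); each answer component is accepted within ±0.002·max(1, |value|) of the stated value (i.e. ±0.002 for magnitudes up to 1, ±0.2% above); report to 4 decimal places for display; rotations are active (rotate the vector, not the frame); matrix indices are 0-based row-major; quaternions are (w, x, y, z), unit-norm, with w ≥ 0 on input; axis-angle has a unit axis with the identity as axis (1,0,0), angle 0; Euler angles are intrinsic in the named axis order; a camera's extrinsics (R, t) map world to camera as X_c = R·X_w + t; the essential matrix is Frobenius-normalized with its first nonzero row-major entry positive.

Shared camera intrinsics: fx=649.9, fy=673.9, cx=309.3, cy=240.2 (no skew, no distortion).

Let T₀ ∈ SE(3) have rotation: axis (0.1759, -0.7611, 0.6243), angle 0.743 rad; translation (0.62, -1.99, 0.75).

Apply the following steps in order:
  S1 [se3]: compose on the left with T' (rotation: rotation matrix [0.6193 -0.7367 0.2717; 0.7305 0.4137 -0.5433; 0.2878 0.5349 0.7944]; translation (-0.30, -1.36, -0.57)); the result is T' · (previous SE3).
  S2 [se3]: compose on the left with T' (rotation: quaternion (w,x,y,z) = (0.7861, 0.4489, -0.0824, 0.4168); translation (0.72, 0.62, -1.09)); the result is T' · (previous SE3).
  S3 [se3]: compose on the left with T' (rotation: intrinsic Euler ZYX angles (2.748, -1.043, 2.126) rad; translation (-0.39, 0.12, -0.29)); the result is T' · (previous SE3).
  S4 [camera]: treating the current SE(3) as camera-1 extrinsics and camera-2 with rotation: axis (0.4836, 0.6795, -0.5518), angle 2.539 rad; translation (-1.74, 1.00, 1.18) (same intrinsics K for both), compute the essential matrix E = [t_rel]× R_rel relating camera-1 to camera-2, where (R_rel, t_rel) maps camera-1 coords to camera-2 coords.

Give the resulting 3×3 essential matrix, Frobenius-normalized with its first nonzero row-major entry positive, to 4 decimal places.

after S1 (compose_se3): R=[0.3237 -0.9401 0.1070; 0.4086 0.0369 -0.9119; 0.8534 0.3389 0.3961], t=(1.7537, -2.1379, -0.8603)
after S2 (compose_se3): R=[0.1176 -0.5447 0.8303; -0.3707 -0.7998 -0.4721; 0.9213 -0.2523 -0.2960], t=(3.1892, 1.7723, -2.0704)
after S3 (compose_se3): R=[-0.4682 -0.4267 -0.7737; 0.8305 -0.5115 -0.2205; -0.3016 -0.7459 0.5939], t=(-0.1175, -0.8867, 3.7734)
after S4 (essential): [0.6219 -0.2654 0.2062; 0.0283 0.0834 0.0803; 0.0764 0.5319 0.4442]

matrix = [0.6219 -0.2654 0.2062; 0.0283 0.0834 0.0803; 0.0764 0.5319 0.4442]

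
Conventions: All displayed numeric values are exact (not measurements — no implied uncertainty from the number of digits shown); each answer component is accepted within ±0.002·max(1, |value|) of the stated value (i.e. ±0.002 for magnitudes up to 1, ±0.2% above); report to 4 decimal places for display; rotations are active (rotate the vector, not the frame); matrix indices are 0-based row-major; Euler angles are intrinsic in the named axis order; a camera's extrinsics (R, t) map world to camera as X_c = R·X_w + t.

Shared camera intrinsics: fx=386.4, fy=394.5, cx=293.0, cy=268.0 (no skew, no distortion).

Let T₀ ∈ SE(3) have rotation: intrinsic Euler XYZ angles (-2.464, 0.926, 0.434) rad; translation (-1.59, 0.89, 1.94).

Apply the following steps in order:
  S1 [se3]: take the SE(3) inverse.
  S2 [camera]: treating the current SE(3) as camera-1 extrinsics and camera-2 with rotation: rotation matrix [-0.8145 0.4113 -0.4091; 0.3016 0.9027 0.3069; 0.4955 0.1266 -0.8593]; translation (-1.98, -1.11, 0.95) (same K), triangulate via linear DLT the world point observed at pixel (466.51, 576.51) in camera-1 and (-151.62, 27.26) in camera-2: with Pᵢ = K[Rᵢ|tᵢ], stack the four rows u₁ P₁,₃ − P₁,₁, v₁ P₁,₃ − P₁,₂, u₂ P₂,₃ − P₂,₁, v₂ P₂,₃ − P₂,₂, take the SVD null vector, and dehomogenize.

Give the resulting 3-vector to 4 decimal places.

result = (0.7916, -0.1298, -0.8245)

after S1 (invert_se3): R=[0.5453 -0.7822 0.3013; -0.2527 -0.4962 -0.8306; 0.7992 0.3768 -0.4683], t=(0.9787, 1.6512, 1.8438)
after S2 (triangulate): (0.7916, -0.1298, -0.8245)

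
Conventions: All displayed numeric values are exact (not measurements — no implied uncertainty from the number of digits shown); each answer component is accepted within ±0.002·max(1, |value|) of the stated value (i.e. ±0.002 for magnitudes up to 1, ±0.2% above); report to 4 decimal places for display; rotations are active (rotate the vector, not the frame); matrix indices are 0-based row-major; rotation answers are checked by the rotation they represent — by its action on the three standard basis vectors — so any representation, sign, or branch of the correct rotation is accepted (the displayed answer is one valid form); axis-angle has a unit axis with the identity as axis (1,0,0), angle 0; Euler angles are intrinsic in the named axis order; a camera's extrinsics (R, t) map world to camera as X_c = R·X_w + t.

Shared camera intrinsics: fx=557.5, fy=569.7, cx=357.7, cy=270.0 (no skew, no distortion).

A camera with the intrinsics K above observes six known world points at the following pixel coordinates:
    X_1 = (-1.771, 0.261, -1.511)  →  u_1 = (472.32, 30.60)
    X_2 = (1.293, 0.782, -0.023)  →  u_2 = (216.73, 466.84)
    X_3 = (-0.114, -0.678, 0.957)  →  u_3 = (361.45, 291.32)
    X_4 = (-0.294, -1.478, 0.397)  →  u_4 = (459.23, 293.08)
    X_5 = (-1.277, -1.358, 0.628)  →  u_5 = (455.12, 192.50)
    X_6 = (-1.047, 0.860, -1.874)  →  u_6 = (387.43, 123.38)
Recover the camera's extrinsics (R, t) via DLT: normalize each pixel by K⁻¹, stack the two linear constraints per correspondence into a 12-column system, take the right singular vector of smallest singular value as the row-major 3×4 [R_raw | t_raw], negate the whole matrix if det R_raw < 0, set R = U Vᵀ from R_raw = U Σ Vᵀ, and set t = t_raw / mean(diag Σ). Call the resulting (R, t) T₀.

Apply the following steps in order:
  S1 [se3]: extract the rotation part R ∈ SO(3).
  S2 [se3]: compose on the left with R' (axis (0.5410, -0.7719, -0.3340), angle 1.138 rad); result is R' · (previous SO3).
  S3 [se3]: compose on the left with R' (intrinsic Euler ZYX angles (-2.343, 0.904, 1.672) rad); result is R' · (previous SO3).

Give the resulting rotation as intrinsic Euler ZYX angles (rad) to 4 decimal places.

rotation (euler_zyx) = (3.1294, -0.5766, 0.6238)

source (pnp_recover): camera pose = R=[-0.1922 -0.8745 -0.4453; 0.9811 -0.1612 -0.1069; 0.0217 -0.4574 0.8890], t=(-0.1500, 0.3200, 4.5901)
after S1 (rot_of_se3): [-0.1922 -0.8745 -0.4453; 0.9811 -0.1612 -0.1069; 0.0217 -0.4574 0.8890]
after S2 (compose_so3): [-0.0712 -0.1566 -0.9851; 0.8483 0.5100 -0.1424; 0.5247 -0.8458 0.0966]
after S3 (compose_so3): [-0.8383 0.3085 0.4496; 0.0103 -0.8155 0.5787; 0.5451 0.4897 0.6804]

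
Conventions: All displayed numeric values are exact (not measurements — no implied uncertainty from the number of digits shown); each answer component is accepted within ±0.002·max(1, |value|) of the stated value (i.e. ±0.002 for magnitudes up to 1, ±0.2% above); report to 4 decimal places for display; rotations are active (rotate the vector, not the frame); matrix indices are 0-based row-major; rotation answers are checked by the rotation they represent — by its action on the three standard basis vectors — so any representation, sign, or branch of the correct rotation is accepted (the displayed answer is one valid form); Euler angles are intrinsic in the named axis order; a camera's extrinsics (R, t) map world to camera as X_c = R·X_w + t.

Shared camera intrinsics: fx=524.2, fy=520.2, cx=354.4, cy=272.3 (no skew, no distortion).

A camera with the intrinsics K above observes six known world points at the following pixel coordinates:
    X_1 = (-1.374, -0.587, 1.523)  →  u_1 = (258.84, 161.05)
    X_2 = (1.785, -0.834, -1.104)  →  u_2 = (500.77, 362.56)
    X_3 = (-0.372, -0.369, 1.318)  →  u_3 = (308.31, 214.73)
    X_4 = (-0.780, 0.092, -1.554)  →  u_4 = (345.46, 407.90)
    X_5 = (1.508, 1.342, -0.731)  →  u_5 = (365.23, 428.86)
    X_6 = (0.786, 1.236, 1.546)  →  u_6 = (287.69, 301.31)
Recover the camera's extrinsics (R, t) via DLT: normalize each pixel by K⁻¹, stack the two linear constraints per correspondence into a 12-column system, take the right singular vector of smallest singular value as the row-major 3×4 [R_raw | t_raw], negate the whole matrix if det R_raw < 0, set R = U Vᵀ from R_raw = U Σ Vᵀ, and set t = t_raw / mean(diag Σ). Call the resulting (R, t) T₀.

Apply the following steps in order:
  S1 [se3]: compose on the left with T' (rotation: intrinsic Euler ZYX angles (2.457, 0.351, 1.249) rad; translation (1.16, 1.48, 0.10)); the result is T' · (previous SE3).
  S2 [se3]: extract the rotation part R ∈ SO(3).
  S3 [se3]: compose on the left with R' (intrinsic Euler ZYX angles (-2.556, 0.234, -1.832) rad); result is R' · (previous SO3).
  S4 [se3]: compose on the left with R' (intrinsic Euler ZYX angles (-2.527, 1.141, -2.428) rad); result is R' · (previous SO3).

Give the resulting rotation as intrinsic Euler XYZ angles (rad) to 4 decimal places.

source (pnp_recover): camera pose = R=[0.6203 -0.6834 -0.3850; 0.3082 0.6636 -0.6816; 0.7213 0.3041 0.6223], t=(-0.1400, 0.4700, 6.6803)
after S1 (compose_se3): R=[-0.2188 0.3536 0.9095; 0.9361 -0.1871 0.2979; 0.2755 0.9165 -0.2900], t=(4.4938, 6.7475, 2.5508)
after S2 (rot_of_se3): [-0.2188 0.3536 0.9095; 0.9361 -0.1871 0.2979; 0.2755 0.9165 -0.2900]
after S3 (compose_so3): [0.3794 0.2403 -0.8935; 0.2223 -0.9611 -0.1641; -0.8982 -0.1364 -0.4180]
after S4 (compose_so3): [-0.9613 -0.2581 -0.0965; 0.2468 -0.9622 0.1149; -0.1225 0.0867 0.9887]

rotation (euler_xyz) = (-0.1157, -0.0967, 2.8793)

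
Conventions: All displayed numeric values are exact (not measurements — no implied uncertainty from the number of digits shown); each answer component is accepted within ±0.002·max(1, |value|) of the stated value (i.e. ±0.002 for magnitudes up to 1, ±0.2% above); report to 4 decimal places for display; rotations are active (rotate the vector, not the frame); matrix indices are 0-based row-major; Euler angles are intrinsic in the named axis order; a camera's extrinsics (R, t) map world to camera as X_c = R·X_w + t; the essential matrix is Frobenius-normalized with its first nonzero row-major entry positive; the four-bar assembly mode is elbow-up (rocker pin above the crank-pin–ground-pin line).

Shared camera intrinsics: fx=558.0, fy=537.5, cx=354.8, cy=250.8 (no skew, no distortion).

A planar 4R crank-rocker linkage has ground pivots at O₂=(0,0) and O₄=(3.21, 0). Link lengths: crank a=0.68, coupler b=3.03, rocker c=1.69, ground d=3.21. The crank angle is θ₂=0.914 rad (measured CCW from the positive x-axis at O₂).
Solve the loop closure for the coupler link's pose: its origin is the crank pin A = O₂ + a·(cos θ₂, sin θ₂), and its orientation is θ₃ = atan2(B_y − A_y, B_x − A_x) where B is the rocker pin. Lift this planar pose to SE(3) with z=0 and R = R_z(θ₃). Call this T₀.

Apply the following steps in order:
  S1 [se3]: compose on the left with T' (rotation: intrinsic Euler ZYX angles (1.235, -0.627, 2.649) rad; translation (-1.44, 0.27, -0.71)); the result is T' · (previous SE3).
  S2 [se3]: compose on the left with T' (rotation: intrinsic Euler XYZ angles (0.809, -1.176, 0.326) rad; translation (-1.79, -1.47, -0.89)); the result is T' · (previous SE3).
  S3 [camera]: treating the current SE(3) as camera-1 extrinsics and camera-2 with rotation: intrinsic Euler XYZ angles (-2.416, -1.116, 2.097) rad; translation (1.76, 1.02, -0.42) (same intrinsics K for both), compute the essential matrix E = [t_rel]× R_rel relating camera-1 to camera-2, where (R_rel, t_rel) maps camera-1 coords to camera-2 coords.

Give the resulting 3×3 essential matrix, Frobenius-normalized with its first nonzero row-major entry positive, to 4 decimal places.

matrix = [0.3557 -0.3556 -0.4574; 0.3623 -0.2663 0.2932; 0.1951 -0.1068 0.4474]

source (fourbar_fk): coupler pose = R=[0.9250 -0.3800 0.0000; 0.3800 0.9250 0.0000; 0.0000 0.0000 1.0000], t=(0.4152, 0.5385, 0.0000)
after S1 (compose_se3): R=[0.5282 0.5835 0.6168; 0.4973 -0.8014 0.3323; 0.6882 0.1313 -0.7135], t=(-0.9304, 0.2900, -0.2602)
after S2 (compose_se3): R=[-0.5041 0.1902 0.8425; 0.0225 -0.9722 0.2329; 0.8634 0.1364 0.4858], t=(-1.9246, -0.7629, -1.5967)
after S3 (essential): [0.3557 -0.3556 -0.4574; 0.3623 -0.2663 0.2932; 0.1951 -0.1068 0.4474]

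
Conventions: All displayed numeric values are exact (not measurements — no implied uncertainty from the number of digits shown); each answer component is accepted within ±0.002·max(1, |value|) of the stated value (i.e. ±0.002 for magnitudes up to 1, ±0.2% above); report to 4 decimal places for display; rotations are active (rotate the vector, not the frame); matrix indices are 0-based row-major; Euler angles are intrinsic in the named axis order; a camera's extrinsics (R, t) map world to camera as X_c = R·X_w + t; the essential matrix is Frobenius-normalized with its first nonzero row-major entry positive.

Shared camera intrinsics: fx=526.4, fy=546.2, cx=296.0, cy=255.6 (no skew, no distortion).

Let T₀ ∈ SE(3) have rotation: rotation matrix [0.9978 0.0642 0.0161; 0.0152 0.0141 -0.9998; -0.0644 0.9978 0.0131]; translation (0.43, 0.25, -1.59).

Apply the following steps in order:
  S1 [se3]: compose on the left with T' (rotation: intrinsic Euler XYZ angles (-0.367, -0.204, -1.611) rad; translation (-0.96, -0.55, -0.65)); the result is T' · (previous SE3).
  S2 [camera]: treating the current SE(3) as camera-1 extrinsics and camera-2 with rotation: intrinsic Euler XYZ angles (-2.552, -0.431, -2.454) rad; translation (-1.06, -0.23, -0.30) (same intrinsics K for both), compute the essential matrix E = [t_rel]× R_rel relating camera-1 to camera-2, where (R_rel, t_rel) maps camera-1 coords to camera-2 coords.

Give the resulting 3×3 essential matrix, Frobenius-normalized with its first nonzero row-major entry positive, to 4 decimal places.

after S1 (compose_se3): R=[-0.0113 -0.1909 -0.9815; -0.9556 0.2911 -0.0456; 0.2944 0.9375 -0.1857], t=(-0.4102, -1.5022, -1.9016)
after S2 (essential): [0.3386 -0.1749 0.1111; -0.3708 0.3903 -0.2565; -0.4977 -0.3995 0.2819]

matrix = [0.3386 -0.1749 0.1111; -0.3708 0.3903 -0.2565; -0.4977 -0.3995 0.2819]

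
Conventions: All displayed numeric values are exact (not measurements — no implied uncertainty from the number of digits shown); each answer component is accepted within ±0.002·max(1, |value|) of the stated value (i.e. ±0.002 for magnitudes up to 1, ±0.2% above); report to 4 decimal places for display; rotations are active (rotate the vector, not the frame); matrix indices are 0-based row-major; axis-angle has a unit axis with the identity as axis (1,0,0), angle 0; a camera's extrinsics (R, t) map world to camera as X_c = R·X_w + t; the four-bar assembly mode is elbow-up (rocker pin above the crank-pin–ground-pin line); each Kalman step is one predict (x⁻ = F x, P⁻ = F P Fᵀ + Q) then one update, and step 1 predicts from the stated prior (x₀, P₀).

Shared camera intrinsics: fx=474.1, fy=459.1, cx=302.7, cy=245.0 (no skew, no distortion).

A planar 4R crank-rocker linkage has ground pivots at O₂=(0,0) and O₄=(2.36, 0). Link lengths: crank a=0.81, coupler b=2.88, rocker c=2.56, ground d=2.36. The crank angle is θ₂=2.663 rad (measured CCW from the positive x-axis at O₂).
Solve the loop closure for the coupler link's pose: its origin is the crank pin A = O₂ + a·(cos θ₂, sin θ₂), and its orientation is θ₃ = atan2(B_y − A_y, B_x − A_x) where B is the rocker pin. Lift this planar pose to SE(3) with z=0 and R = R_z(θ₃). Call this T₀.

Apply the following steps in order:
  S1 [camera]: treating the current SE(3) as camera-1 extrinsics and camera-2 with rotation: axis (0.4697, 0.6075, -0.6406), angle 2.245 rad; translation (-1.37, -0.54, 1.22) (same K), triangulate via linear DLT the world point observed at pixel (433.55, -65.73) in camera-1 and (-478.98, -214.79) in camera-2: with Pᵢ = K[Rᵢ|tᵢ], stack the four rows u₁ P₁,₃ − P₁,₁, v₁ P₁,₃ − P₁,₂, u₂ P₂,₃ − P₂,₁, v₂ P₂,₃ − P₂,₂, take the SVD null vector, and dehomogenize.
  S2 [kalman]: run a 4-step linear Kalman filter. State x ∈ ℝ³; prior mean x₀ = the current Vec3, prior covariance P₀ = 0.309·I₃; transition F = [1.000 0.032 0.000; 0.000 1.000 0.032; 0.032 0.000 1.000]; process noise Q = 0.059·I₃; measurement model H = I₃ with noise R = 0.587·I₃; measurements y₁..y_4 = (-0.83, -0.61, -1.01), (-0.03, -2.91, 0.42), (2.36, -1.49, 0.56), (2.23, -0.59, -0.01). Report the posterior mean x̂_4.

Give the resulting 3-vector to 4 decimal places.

source (fourbar_fk): coupler pose = R=[0.7241 -0.6897 0.0000; 0.6897 0.7241 0.0000; 0.0000 0.0000 1.0000], t=(-0.7190, 0.3730, 0.0000)
after S1 (triangulate): (-0.0844, -1.6524, 1.3027)
after S2 (kf_track): (0.9210, -1.3265, 0.3671)

result = (0.9210, -1.3265, 0.3671)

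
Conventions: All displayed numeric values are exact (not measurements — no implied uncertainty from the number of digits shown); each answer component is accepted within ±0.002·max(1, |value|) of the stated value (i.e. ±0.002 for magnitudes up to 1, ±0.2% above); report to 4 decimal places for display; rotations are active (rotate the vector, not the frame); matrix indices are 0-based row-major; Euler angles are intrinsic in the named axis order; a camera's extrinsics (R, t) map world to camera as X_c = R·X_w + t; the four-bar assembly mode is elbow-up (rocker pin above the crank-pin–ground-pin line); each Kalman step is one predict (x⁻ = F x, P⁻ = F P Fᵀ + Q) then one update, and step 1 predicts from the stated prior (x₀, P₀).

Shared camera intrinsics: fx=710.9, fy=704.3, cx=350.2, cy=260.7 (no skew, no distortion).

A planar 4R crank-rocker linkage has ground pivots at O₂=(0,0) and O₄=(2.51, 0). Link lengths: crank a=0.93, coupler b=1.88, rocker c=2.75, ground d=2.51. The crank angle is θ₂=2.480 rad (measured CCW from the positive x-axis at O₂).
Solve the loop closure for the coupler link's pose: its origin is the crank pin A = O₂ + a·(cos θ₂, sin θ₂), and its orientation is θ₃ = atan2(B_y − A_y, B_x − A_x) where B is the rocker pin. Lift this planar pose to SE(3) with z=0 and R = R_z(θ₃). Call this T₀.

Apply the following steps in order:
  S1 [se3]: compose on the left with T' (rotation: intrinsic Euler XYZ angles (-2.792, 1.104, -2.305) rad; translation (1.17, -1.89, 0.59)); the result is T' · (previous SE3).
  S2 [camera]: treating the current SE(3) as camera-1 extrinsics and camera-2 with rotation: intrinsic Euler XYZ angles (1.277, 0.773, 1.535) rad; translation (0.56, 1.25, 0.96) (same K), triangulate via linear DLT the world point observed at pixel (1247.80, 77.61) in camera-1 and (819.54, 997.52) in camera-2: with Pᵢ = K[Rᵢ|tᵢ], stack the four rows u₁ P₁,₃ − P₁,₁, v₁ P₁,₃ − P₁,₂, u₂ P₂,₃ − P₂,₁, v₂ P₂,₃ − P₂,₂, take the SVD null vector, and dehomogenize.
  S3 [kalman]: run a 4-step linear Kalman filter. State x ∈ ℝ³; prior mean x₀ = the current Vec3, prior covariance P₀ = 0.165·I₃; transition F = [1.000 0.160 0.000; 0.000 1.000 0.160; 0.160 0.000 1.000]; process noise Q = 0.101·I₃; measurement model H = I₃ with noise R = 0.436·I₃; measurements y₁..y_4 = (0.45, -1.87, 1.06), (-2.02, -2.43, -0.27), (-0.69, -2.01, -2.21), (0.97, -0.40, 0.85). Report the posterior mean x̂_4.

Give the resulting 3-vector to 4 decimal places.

source (fourbar_fk): coupler pose = R=[0.6872 -0.7265 0.0000; 0.7265 0.6872 0.0000; 0.0000 0.0000 1.0000], t=(-0.7338, 0.5714, 0.0000)
after S1 (compose_se3): R=[0.0355 0.4486 0.8930; 0.9124 -0.3791 0.1541; 0.4077 0.8094 -0.4228], t=(1.5821, -2.3222, 1.3029)
after S2 (triangulate): (1.7440, -1.1900, 0.1517)
after S3 (kf_track): (-0.1421, -1.3185, -0.0512)

result = (-0.1421, -1.3185, -0.0512)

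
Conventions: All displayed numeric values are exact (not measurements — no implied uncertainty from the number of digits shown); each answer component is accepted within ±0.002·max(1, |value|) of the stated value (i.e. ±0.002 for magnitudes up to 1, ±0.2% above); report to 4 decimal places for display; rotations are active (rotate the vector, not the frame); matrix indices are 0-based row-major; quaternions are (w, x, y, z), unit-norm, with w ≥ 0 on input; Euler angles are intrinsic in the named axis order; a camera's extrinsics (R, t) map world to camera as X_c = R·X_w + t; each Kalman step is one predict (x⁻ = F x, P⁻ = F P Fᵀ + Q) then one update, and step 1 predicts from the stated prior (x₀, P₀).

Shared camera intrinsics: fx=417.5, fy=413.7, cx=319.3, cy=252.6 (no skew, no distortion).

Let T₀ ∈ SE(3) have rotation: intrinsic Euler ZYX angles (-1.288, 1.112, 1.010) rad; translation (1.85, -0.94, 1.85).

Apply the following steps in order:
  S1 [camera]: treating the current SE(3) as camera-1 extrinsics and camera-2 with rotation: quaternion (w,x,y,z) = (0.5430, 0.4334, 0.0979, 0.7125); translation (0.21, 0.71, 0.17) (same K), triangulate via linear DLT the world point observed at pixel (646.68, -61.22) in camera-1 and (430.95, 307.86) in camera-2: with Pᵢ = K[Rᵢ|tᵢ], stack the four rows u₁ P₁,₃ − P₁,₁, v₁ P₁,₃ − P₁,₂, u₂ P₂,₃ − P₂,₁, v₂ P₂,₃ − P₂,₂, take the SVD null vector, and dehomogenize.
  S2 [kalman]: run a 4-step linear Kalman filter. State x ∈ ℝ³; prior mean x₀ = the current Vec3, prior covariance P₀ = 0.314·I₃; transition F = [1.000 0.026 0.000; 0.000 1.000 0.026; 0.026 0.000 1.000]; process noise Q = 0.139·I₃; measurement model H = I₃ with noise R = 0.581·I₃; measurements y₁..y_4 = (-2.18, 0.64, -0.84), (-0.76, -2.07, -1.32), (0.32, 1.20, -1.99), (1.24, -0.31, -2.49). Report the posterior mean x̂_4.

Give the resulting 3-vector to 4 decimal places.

after S1 (triangulate): (-0.0936, 0.6796, 0.7090)
after S2 (kf_track): (0.2023, -0.0218, -1.6446)

result = (0.2023, -0.0218, -1.6446)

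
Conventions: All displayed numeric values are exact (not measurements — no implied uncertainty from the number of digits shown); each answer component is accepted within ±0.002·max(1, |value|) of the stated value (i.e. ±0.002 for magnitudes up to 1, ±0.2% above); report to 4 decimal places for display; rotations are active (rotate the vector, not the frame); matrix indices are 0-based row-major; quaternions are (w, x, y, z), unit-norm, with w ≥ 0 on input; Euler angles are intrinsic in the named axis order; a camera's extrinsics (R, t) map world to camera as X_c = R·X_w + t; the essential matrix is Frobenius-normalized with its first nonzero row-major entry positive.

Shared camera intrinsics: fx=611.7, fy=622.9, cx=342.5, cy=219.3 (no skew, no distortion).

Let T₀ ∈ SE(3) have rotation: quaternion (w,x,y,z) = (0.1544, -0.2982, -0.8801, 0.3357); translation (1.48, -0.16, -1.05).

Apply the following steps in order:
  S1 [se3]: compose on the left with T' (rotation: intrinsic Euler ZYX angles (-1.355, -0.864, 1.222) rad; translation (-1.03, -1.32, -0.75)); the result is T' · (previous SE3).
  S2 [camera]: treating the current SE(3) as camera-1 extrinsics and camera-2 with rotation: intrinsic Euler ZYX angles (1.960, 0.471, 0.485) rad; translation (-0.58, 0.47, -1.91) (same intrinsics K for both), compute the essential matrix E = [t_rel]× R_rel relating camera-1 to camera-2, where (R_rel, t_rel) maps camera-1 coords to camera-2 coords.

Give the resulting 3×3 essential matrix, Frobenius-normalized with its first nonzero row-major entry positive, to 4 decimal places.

matrix = [0.3716 0.2050 -0.4905; 0.5320 0.1355 0.2466; 0.1745 -0.0140 0.4317]

after S1 (compose_se3): R=[-0.0637 0.8314 0.5520; 0.9798 0.1571 -0.1236; -0.1895 0.5329 -0.8247], t=(0.1692, -2.4375, 0.0448)
after S2 (essential): [0.3716 0.2050 -0.4905; 0.5320 0.1355 0.2466; 0.1745 -0.0140 0.4317]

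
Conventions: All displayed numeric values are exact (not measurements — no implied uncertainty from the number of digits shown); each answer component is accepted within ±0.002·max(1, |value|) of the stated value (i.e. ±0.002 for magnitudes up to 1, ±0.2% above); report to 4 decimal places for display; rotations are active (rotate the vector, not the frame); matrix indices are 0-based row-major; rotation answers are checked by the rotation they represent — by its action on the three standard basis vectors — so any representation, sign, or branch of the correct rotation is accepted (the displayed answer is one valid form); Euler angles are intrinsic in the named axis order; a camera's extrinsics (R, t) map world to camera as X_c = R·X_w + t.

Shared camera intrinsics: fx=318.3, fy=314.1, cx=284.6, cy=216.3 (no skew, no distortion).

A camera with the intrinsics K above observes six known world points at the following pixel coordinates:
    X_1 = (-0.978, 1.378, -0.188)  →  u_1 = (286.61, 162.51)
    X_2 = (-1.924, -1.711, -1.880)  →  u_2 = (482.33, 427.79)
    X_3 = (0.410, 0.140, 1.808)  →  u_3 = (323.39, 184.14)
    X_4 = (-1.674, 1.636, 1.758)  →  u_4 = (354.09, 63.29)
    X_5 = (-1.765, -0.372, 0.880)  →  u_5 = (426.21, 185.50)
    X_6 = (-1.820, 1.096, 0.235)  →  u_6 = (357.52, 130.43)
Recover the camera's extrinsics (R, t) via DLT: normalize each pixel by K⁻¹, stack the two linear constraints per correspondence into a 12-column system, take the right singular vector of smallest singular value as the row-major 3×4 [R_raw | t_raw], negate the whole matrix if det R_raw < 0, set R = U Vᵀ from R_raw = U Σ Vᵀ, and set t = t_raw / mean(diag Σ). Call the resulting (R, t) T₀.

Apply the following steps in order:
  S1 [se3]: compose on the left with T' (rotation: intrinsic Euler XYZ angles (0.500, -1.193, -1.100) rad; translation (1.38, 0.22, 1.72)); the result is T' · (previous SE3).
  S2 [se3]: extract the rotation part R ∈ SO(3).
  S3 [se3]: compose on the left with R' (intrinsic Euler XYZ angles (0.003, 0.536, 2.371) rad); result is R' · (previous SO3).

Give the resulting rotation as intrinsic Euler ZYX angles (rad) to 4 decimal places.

rotation (euler_zyx) = (-1.0889, -0.4385, -2.7073)

source (pnp_recover): camera pose = R=[-0.6116 -0.6784 0.4071; 0.3325 -0.6873 -0.6459; 0.7179 -0.2597 0.6459], t=(0.4401, 0.4301, 5.3897)
after S1 (compose_se3): R=[-0.6603 -0.0981 -0.7446; 0.4753 0.7130 -0.5155; 0.5814 -0.6943 -0.4242], t=(-3.4146, -1.1659, 3.8457)
after S2 (rot_of_se3): [-0.6603 -0.0981 -0.7446; 0.4753 0.7130 -0.5155; 0.5814 -0.6943 -0.4242]
after S3 (compose_so3): [0.4196 -0.7210 0.5514; -0.8023 -0.5788 -0.1463; 0.4246 -0.3809 -0.8213]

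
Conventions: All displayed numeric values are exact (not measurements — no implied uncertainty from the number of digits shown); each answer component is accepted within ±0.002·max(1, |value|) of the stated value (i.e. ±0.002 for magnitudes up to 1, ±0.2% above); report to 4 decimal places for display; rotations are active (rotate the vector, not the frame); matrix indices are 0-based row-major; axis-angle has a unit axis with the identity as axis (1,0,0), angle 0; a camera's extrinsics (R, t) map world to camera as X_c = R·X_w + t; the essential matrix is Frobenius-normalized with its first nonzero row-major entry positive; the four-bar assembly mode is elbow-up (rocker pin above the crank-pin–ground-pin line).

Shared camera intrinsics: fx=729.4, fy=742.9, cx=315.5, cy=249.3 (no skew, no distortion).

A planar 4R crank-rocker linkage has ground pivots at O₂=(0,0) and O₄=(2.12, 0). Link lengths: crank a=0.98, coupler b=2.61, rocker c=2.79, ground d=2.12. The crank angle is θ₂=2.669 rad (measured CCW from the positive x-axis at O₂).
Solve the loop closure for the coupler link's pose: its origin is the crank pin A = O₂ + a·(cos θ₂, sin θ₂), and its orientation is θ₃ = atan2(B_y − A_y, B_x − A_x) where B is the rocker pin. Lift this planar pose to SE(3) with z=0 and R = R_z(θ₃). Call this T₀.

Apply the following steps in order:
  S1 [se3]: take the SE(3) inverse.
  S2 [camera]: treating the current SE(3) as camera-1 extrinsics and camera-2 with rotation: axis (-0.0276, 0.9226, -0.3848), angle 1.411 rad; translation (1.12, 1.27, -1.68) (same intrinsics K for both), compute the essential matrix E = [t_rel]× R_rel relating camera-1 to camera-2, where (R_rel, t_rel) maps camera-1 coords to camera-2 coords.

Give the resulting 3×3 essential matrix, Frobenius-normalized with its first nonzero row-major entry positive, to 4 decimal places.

matrix = [0.3429 -0.5241 -0.0805; -0.1536 0.1854 0.3568; 0.0793 -0.2166 0.6024]

source (fourbar_fk): coupler pose = R=[0.6385 -0.7696 0.0000; 0.7696 0.6385 0.0000; 0.0000 0.0000 1.0000], t=(-0.8726, 0.4461, 0.0000)
after S1 (invert_se3): R=[0.6385 0.7696 0.0000; -0.7696 0.6385 -0.0000; 0.0000 0.0000 1.0000], t=(0.2139, -0.9564, 0.0000)
after S2 (essential): [0.3429 -0.5241 -0.0805; -0.1536 0.1854 0.3568; 0.0793 -0.2166 0.6024]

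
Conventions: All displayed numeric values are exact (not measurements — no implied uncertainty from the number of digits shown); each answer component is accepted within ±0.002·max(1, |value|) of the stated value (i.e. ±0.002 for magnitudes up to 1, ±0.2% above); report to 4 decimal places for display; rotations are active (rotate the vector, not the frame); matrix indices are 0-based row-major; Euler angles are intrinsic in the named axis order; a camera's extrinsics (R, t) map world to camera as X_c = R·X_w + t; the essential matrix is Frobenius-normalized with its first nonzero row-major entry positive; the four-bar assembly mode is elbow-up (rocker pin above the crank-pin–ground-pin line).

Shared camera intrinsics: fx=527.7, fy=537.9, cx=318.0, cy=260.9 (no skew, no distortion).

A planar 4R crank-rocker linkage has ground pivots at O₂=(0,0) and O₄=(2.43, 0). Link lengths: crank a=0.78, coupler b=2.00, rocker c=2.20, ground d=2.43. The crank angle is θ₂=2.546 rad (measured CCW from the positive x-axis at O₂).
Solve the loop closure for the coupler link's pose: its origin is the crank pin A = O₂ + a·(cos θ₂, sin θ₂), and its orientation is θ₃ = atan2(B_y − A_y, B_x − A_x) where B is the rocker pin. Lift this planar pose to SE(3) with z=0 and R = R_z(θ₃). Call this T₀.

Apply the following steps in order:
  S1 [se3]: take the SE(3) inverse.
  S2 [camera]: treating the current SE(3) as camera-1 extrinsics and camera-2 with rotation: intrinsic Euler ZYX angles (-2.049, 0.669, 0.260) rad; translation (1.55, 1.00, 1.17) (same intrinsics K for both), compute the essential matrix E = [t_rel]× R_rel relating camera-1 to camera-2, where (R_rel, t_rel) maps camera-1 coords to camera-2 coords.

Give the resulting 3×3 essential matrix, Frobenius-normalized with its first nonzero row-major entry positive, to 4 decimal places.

matrix = [0.2538 0.1735 0.3815; 0.2635 0.0644 -0.5870; -0.5149 -0.2688 -0.0668]

source (fourbar_fk): coupler pose = R=[0.8013 -0.5982 0.0000; 0.5982 0.8013 0.0000; 0.0000 0.0000 1.0000], t=(-0.6457, 0.4376, 0.0000)
after S1 (invert_se3): R=[0.8013 0.5982 0.0000; -0.5982 0.8013 0.0000; 0.0000 0.0000 1.0000], t=(0.2556, -0.7369, 0.0000)
after S2 (essential): [0.2538 0.1735 0.3815; 0.2635 0.0644 -0.5870; -0.5149 -0.2688 -0.0668]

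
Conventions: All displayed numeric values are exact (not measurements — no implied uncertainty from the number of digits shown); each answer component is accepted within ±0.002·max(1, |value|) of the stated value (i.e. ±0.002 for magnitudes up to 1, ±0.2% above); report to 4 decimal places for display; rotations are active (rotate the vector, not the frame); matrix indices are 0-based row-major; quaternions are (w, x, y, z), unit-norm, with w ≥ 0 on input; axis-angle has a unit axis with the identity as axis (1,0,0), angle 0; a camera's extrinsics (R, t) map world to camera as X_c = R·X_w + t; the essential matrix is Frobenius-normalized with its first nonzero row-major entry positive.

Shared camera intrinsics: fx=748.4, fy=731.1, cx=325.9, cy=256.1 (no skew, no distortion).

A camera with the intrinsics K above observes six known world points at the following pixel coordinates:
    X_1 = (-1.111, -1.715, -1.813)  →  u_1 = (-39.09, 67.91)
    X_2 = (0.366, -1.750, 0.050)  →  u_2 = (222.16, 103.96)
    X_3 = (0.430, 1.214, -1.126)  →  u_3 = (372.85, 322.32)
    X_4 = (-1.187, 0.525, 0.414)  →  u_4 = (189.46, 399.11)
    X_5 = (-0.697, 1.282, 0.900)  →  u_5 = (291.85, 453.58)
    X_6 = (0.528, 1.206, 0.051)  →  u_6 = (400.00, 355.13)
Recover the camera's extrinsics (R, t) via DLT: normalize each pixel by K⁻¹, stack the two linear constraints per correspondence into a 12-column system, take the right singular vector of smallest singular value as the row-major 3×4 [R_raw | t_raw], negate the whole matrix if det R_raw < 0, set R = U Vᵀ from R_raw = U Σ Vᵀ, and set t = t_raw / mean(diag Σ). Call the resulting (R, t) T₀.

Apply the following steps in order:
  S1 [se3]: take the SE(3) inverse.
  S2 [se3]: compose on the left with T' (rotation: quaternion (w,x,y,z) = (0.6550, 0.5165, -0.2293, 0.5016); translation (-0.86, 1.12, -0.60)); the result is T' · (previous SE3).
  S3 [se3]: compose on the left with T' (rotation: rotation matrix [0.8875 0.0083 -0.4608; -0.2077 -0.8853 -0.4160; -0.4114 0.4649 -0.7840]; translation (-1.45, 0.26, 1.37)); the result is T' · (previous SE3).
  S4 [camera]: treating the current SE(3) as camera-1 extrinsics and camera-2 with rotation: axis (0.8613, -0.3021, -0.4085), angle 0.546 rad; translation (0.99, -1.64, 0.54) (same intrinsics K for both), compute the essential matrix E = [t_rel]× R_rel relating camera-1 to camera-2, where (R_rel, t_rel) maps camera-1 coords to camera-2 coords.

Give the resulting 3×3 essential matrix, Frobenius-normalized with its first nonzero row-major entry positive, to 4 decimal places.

matrix = [0.4107 -0.5700 0.0487; -0.3792 -0.2483 -0.3016; -0.2678 -0.2747 -0.2460]

source (pnp_recover): camera pose = R=[0.8628 0.4763 0.1695; -0.5044 0.7876 0.3540; 0.0351 -0.3909 0.9198], t=(-0.4600, 0.0901, 6.2507)
after S1 (invert_se3): R=[0.8628 -0.5044 0.0351; 0.4763 0.7876 -0.3909; 0.1695 0.3540 0.9198], t=(0.2229, 2.5914, -5.7031)
after S2 (compose_se3): R=[-0.0510 -0.8246 0.5635; 0.1914 -0.5618 -0.8048; 0.9802 0.0668 0.1865], t=(-4.3314, 6.2892, -1.3207)
after S3 (compose_se3): R=[-0.4954 -0.7672 0.4075; -0.5666 0.6409 0.5179; -0.6585 0.0257 -0.7522], t=(-4.6332, -3.8590, 7.1112)
after S4 (essential): [0.4107 -0.5700 0.0487; -0.3792 -0.2483 -0.3016; -0.2678 -0.2747 -0.2460]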